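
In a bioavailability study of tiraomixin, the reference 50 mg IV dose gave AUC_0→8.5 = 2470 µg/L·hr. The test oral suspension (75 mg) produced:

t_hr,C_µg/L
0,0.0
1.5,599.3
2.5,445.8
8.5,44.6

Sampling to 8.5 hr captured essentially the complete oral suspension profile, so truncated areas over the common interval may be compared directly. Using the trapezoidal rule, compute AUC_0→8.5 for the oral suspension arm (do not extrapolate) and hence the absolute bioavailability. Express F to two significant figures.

Trapezoidal AUC_0→8.5 (oral suspension):
  [0→1.5]: (0.0+599.3)/2 × 1.5 = 449.475
  [1.5→2.5]: (599.3+445.8)/2 × 1 = 522.55
  [2.5→8.5]: (445.8+44.6)/2 × 6 = 1471.2
  Sum = 2443.225 µg/L·hr
F = (AUC_ev/D_ev)/(AUC_iv/D_iv) = (2443.225/75)/(2470/50) = 32.5763/49.4 = 0.6594

F = 0.66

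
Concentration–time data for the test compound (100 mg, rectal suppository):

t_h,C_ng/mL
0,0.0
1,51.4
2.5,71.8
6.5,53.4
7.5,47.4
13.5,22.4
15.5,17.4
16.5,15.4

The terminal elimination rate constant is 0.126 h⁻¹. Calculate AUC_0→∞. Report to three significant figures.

AUC = 807 ng/mL·h

Trapezoidal AUC_0→16.5:
  [0→1]: (0.0+51.4)/2 × 1 = 25.7
  [1→2.5]: (51.4+71.8)/2 × 1.5 = 92.4
  [2.5→6.5]: (71.8+53.4)/2 × 4 = 250.4
  [6.5→7.5]: (53.4+47.4)/2 × 1 = 50.4
  [7.5→13.5]: (47.4+22.4)/2 × 6 = 209.4
  [13.5→15.5]: (22.4+17.4)/2 × 2 = 39.8
  [15.5→16.5]: (17.4+15.4)/2 × 1 = 16.4
  Sum = 684.5 ng/mL·h
Extrapolated tail: C_last / k_e = 15.4 / 0.126 = 122.222
AUC_0→∞ = 684.5 + 122.222 = 806.722 ng/mL·h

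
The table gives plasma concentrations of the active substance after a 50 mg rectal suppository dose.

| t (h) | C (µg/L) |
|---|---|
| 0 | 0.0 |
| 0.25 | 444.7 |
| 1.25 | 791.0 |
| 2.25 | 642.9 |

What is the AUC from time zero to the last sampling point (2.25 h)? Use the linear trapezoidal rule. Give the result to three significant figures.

AUC = 1390 µg/L·h

Trapezoidal AUC_0→2.25:
  [0→0.25]: (0.0+444.7)/2 × 0.25 = 55.5875
  [0.25→1.25]: (444.7+791.0)/2 × 1 = 617.85
  [1.25→2.25]: (791.0+642.9)/2 × 1 = 716.95
  Sum = 1390.3875 µg/L·h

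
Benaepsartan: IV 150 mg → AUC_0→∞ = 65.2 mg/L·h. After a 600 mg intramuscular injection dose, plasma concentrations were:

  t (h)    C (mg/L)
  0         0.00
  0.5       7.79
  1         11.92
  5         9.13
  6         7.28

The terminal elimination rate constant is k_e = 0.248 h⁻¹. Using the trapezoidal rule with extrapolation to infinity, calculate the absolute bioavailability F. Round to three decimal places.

F = 0.332

Trapezoidal AUC_0→6 (intramuscular injection):
  [0→0.5]: (0.00+7.79)/2 × 0.5 = 1.9475
  [0.5→1]: (7.79+11.92)/2 × 0.5 = 4.9275
  [1→5]: (11.92+9.13)/2 × 4 = 42.1
  [5→6]: (9.13+7.28)/2 × 1 = 8.205
  Sum = 57.18 mg/L·h
Tail: C_last/k_e = 7.28/0.248 = 29.355
AUC_0→∞ (intramuscular injection) = 57.18 + 29.355 = 86.535 mg/L·h
F = (AUC_ev/D_ev)/(AUC_iv/D_iv) = (86.535/600)/(65.2/150) = 0.144225/0.434667 = 0.3318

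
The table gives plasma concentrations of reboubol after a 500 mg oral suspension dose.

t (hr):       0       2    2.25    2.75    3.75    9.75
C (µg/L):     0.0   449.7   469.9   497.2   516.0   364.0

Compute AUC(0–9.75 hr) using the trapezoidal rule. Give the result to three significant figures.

AUC = 3950 µg/L·hr

Trapezoidal AUC_0→9.75:
  [0→2]: (0.0+449.7)/2 × 2 = 449.7
  [2→2.25]: (449.7+469.9)/2 × 0.25 = 114.95
  [2.25→2.75]: (469.9+497.2)/2 × 0.5 = 241.775
  [2.75→3.75]: (497.2+516.0)/2 × 1 = 506.6
  [3.75→9.75]: (516.0+364.0)/2 × 6 = 2640.0
  Sum = 3953.025 µg/L·hr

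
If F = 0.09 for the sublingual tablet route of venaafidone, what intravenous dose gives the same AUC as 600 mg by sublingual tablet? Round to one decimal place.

Systemic exposure from an extravascular dose = F × D_ev, so the equivalent IV dose is F × D_ev.
D_iv = F × D_ev = 0.09 × 600 = 54 mg

D_iv = 54.0 mg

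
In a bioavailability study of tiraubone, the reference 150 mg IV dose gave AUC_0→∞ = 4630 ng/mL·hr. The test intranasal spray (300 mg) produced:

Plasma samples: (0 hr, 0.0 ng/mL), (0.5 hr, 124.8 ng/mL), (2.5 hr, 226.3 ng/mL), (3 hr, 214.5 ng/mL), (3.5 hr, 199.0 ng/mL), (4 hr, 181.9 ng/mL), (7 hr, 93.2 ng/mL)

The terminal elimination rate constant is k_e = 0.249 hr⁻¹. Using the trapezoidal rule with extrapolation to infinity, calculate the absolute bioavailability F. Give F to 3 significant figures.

F = 0.160

Trapezoidal AUC_0→7 (intranasal spray):
  [0→0.5]: (0.0+124.8)/2 × 0.5 = 31.2
  [0.5→2.5]: (124.8+226.3)/2 × 2 = 351.1
  [2.5→3]: (226.3+214.5)/2 × 0.5 = 110.2
  [3→3.5]: (214.5+199.0)/2 × 0.5 = 103.375
  [3.5→4]: (199.0+181.9)/2 × 0.5 = 95.225
  [4→7]: (181.9+93.2)/2 × 3 = 412.65
  Sum = 1103.75 ng/mL·hr
Tail: C_last/k_e = 93.2/0.249 = 374.297
AUC_0→∞ (intranasal spray) = 1103.75 + 374.297 = 1478.047 ng/mL·hr
F = (AUC_ev/D_ev)/(AUC_iv/D_iv) = (1478.047/300)/(4630/150) = 4.92682/30.8667 = 0.1596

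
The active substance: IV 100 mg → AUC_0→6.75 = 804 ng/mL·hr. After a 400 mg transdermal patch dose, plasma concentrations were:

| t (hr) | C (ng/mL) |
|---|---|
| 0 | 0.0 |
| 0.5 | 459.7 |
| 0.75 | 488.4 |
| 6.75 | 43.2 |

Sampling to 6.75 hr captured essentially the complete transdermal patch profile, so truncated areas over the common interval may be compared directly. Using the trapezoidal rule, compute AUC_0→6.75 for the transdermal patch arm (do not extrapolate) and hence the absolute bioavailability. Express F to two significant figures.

Trapezoidal AUC_0→6.75 (transdermal patch):
  [0→0.5]: (0.0+459.7)/2 × 0.5 = 114.925
  [0.5→0.75]: (459.7+488.4)/2 × 0.25 = 118.5125
  [0.75→6.75]: (488.4+43.2)/2 × 6 = 1594.8
  Sum = 1828.2375 ng/mL·hr
F = (AUC_ev/D_ev)/(AUC_iv/D_iv) = (1828.2375/400)/(804/100) = 4.57059/8.04 = 0.5685

F = 0.57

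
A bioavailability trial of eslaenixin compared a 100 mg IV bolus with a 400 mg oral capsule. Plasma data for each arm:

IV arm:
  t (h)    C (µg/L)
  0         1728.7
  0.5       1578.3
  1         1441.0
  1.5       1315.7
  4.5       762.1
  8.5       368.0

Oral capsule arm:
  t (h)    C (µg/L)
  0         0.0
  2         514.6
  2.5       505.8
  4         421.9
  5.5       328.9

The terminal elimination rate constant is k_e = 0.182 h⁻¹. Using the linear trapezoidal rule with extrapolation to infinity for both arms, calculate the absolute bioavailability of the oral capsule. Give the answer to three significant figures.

F = 0.0992

Trapezoidal AUC_0→8.5 (IV):
  [0→0.5]: (1728.7+1578.3)/2 × 0.5 = 826.75
  [0.5→1]: (1578.3+1441.0)/2 × 0.5 = 754.825
  [1→1.5]: (1441.0+1315.7)/2 × 0.5 = 689.175
  [1.5→4.5]: (1315.7+762.1)/2 × 3 = 3116.7
  [4.5→8.5]: (762.1+368.0)/2 × 4 = 2260.2
  Sum = 7647.65 µg/L·h
IV tail: 368.0/0.182 = 2021.978; AUC_iv,0→∞ = 7647.65 + 2021.978 = 9669.628 µg/L·h
Trapezoidal AUC_0→5.5 (oral capsule):
  [0→2]: (0.0+514.6)/2 × 2 = 514.6
  [2→2.5]: (514.6+505.8)/2 × 0.5 = 255.1
  [2.5→4]: (505.8+421.9)/2 × 1.5 = 695.775
  [4→5.5]: (421.9+328.9)/2 × 1.5 = 563.1
  Sum = 2028.575 µg/L·h
oral capsule tail: 328.9/0.182 = 1807.143; AUC_ev,0→∞ = 2028.575 + 1807.143 = 3835.718 µg/L·h
F = (AUC_ev/D_ev)/(AUC_iv/D_iv) = (3835.718/400)/(9669.628/100) = 9.589295/96.69628 = 0.0992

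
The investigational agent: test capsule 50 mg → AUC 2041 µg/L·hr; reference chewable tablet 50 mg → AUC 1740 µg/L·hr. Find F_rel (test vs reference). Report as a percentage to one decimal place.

F_rel = (AUC_test/D_test) / (AUC_ref/D_ref)
      = (2041/50) / (1740/50)
      = 40.82 / 34.8 = 1.1730 = 117.30%

F_rel = 117.3%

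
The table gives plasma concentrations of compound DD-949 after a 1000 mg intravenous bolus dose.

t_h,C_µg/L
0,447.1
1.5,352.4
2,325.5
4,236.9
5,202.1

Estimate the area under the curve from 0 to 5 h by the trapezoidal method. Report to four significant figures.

AUC = 1551 µg/L·h

Trapezoidal AUC_0→5:
  [0→1.5]: (447.1+352.4)/2 × 1.5 = 599.625
  [1.5→2]: (352.4+325.5)/2 × 0.5 = 169.475
  [2→4]: (325.5+236.9)/2 × 2 = 562.4
  [4→5]: (236.9+202.1)/2 × 1 = 219.5
  Sum = 1551.0 µg/L·h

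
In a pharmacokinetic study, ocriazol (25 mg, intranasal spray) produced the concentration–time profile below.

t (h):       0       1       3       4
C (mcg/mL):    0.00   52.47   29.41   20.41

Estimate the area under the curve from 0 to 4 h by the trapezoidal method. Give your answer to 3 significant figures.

AUC = 133 mcg/mL·h

Trapezoidal AUC_0→4:
  [0→1]: (0.00+52.47)/2 × 1 = 26.235
  [1→3]: (52.47+29.41)/2 × 2 = 81.88
  [3→4]: (29.41+20.41)/2 × 1 = 24.91
  Sum = 133.025 mcg/mL·h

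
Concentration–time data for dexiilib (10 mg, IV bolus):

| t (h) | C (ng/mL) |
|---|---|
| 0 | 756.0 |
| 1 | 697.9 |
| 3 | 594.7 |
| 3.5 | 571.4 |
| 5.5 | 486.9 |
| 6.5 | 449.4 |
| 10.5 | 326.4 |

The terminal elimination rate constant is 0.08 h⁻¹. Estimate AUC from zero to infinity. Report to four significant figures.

AUC = 9469 ng/mL·h

Trapezoidal AUC_0→10.5:
  [0→1]: (756.0+697.9)/2 × 1 = 726.95
  [1→3]: (697.9+594.7)/2 × 2 = 1292.6
  [3→3.5]: (594.7+571.4)/2 × 0.5 = 291.525
  [3.5→5.5]: (571.4+486.9)/2 × 2 = 1058.3
  [5.5→6.5]: (486.9+449.4)/2 × 1 = 468.15
  [6.5→10.5]: (449.4+326.4)/2 × 4 = 1551.6
  Sum = 5389.125 ng/mL·h
Extrapolated tail: C_last / k_e = 326.4 / 0.08 = 4080.000
AUC_0→∞ = 5389.125 + 4080.000 = 9469.125 ng/mL·h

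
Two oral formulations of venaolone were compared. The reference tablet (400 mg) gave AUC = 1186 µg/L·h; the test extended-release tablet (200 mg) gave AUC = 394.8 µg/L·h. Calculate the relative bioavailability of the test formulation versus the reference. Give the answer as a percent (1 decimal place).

F_rel = 66.6%

F_rel = (AUC_test/D_test) / (AUC_ref/D_ref)
      = (394.8/200) / (1186/400)
      = 1.974 / 2.965 = 0.6658 = 66.58%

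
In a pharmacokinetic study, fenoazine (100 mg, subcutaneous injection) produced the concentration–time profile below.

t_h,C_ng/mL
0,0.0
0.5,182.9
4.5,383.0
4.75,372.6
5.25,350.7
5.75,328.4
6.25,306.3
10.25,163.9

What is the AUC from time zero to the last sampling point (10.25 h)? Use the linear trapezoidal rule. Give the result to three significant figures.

Trapezoidal AUC_0→10.25:
  [0→0.5]: (0.0+182.9)/2 × 0.5 = 45.725
  [0.5→4.5]: (182.9+383.0)/2 × 4 = 1131.8
  [4.5→4.75]: (383.0+372.6)/2 × 0.25 = 94.45
  [4.75→5.25]: (372.6+350.7)/2 × 0.5 = 180.825
  [5.25→5.75]: (350.7+328.4)/2 × 0.5 = 169.775
  [5.75→6.25]: (328.4+306.3)/2 × 0.5 = 158.675
  [6.25→10.25]: (306.3+163.9)/2 × 4 = 940.4
  Sum = 2721.65 ng/mL·h

AUC = 2720 ng/mL·h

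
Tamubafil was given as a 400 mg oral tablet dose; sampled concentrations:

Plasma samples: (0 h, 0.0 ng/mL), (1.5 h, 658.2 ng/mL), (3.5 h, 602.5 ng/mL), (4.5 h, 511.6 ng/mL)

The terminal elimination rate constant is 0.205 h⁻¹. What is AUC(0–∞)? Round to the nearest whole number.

AUC = 4807 ng/mL·h

Trapezoidal AUC_0→4.5:
  [0→1.5]: (0.0+658.2)/2 × 1.5 = 493.65
  [1.5→3.5]: (658.2+602.5)/2 × 2 = 1260.7
  [3.5→4.5]: (602.5+511.6)/2 × 1 = 557.05
  Sum = 2311.4 ng/mL·h
Extrapolated tail: C_last / k_e = 511.6 / 0.205 = 2495.610
AUC_0→∞ = 2311.4 + 2495.610 = 4807.01 ng/mL·h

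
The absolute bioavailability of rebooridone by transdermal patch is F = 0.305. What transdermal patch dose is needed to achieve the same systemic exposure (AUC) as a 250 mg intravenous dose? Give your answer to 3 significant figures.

For equal systemic exposure: F × D_ev = D_iv
D_ev = D_iv / F = 250 / 0.305 = 819.672 mg

D_transdermal = 820 mg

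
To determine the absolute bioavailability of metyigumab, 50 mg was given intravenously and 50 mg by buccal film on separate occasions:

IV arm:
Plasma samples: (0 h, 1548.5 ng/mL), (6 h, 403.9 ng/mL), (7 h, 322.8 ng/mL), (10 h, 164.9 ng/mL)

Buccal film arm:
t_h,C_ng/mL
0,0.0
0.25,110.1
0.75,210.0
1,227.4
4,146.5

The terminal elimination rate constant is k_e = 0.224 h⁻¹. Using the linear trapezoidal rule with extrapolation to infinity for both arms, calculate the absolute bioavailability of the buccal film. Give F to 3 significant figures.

F = 0.177

Trapezoidal AUC_0→10 (IV):
  [0→6]: (1548.5+403.9)/2 × 6 = 5857.2
  [6→7]: (403.9+322.8)/2 × 1 = 363.35
  [7→10]: (322.8+164.9)/2 × 3 = 731.55
  Sum = 6952.1 ng/mL·h
IV tail: 164.9/0.224 = 736.161; AUC_iv,0→∞ = 6952.1 + 736.161 = 7688.261 ng/mL·h
Trapezoidal AUC_0→4 (buccal film):
  [0→0.25]: (0.0+110.1)/2 × 0.25 = 13.7625
  [0.25→0.75]: (110.1+210.0)/2 × 0.5 = 80.025
  [0.75→1]: (210.0+227.4)/2 × 0.25 = 54.675
  [1→4]: (227.4+146.5)/2 × 3 = 560.85
  Sum = 709.3125 ng/mL·h
buccal film tail: 146.5/0.224 = 654.018; AUC_ev,0→∞ = 709.3125 + 654.018 = 1363.3305 ng/mL·h
F = (AUC_ev/D_ev)/(AUC_iv/D_iv) = (1363.3305/50)/(7688.261/50) = 27.26661/153.76522 = 0.1773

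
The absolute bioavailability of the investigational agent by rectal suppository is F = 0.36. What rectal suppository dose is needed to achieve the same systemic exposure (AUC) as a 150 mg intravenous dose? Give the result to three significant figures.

D_rectal = 417 mg

For equal systemic exposure: F × D_ev = D_iv
D_ev = D_iv / F = 150 / 0.36 = 416.667 mg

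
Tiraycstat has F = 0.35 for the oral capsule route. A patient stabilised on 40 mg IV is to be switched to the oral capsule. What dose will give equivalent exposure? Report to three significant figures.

D_oral = 114 mg

For equal systemic exposure: F × D_ev = D_iv
D_ev = D_iv / F = 40 / 0.35 = 114.286 mg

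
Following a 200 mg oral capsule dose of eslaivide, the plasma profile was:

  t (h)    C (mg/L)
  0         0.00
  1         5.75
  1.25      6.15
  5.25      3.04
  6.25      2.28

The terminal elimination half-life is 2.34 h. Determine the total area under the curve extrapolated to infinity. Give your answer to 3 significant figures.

AUC = 33.1 mg/L·h

Trapezoidal AUC_0→6.25:
  [0→1]: (0.00+5.75)/2 × 1 = 2.875
  [1→1.25]: (5.75+6.15)/2 × 0.25 = 1.4875
  [1.25→5.25]: (6.15+3.04)/2 × 4 = 18.38
  [5.25→6.25]: (3.04+2.28)/2 × 1 = 2.66
  Sum = 25.4025 mg/L·h
k_e = ln2 / t½ = 0.693147 / 2.34 = 0.2962 h^-1
Extrapolated tail: C_last / k_e = 2.28 / 0.2962 = 7.698
AUC_0→∞ = 25.4025 + 7.698 = 33.1005 mg/L·h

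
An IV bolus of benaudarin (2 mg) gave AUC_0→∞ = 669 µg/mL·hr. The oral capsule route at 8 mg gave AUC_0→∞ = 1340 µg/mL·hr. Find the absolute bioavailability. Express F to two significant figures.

F = (AUC_ev / D_ev) / (AUC_iv / D_iv)
  = (1340/8) / (669/2)
  = 167.5 / 334.5 = 0.5007

F = 0.50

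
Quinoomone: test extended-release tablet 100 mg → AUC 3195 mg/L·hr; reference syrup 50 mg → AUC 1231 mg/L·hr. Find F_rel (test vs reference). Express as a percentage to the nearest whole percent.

F_rel = (AUC_test/D_test) / (AUC_ref/D_ref)
      = (3195/100) / (1231/50)
      = 31.95 / 24.62 = 1.2977 = 129.77%

F_rel = 130%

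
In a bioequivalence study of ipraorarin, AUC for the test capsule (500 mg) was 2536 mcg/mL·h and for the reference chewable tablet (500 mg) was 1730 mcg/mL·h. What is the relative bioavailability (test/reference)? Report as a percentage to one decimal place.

F_rel = 146.6%

F_rel = (AUC_test/D_test) / (AUC_ref/D_ref)
      = (2536/500) / (1730/500)
      = 5.072 / 3.46 = 1.4659 = 146.59%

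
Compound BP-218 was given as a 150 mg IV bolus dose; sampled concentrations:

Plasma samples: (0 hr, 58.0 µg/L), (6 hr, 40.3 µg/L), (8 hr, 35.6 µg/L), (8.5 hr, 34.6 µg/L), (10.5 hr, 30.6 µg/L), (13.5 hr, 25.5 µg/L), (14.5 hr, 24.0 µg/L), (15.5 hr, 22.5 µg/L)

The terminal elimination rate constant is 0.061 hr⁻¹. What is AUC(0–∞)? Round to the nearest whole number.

Trapezoidal AUC_0→15.5:
  [0→6]: (58.0+40.3)/2 × 6 = 294.9
  [6→8]: (40.3+35.6)/2 × 2 = 75.9
  [8→8.5]: (35.6+34.6)/2 × 0.5 = 17.55
  [8.5→10.5]: (34.6+30.6)/2 × 2 = 65.2
  [10.5→13.5]: (30.6+25.5)/2 × 3 = 84.15
  [13.5→14.5]: (25.5+24.0)/2 × 1 = 24.75
  [14.5→15.5]: (24.0+22.5)/2 × 1 = 23.25
  Sum = 585.7 µg/L·hr
Extrapolated tail: C_last / k_e = 22.5 / 0.061 = 368.852
AUC_0→∞ = 585.7 + 368.852 = 954.552 µg/L·hr

AUC = 955 µg/L·hr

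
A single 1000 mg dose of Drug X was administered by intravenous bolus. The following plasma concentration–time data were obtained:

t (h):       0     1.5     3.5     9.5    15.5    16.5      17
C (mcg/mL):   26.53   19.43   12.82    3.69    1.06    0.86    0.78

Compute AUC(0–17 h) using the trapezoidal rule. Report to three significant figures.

AUC = 132 mcg/mL·h

Trapezoidal AUC_0→17:
  [0→1.5]: (26.53+19.43)/2 × 1.5 = 34.47
  [1.5→3.5]: (19.43+12.82)/2 × 2 = 32.25
  [3.5→9.5]: (12.82+3.69)/2 × 6 = 49.53
  [9.5→15.5]: (3.69+1.06)/2 × 6 = 14.25
  [15.5→16.5]: (1.06+0.86)/2 × 1 = 0.96
  [16.5→17]: (0.86+0.78)/2 × 0.5 = 0.41
  Sum = 131.87 mcg/mL·h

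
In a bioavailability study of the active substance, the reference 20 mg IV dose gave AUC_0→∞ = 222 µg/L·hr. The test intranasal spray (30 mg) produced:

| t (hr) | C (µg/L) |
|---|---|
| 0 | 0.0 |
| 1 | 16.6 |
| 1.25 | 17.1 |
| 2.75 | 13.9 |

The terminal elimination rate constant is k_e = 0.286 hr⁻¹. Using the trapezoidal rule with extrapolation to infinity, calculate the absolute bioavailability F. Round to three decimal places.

Trapezoidal AUC_0→2.75 (intranasal spray):
  [0→1]: (0.0+16.6)/2 × 1 = 8.3
  [1→1.25]: (16.6+17.1)/2 × 0.25 = 4.2125
  [1.25→2.75]: (17.1+13.9)/2 × 1.5 = 23.25
  Sum = 35.7625 µg/L·hr
Tail: C_last/k_e = 13.9/0.286 = 48.601
AUC_0→∞ (intranasal spray) = 35.7625 + 48.601 = 84.3635 µg/L·hr
F = (AUC_ev/D_ev)/(AUC_iv/D_iv) = (84.3635/30)/(222/20) = 2.81212/11.1 = 0.2533

F = 0.253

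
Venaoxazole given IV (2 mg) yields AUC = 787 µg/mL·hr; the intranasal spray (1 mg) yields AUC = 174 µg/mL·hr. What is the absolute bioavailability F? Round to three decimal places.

F = 0.442

F = (AUC_ev / D_ev) / (AUC_iv / D_iv)
  = (174/1) / (787/2)
  = 174 / 393.5 = 0.4422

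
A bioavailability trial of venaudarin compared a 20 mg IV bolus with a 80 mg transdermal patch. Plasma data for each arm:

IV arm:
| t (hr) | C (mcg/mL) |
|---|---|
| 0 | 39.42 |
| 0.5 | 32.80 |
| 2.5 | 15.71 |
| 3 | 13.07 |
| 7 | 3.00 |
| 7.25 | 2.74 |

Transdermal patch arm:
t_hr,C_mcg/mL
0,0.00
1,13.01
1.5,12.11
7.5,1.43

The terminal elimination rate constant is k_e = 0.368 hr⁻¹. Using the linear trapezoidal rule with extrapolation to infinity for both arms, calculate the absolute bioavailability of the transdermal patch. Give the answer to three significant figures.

Trapezoidal AUC_0→7.25 (IV):
  [0→0.5]: (39.42+32.80)/2 × 0.5 = 18.055
  [0.5→2.5]: (32.80+15.71)/2 × 2 = 48.51
  [2.5→3]: (15.71+13.07)/2 × 0.5 = 7.195
  [3→7]: (13.07+3.00)/2 × 4 = 32.14
  [7→7.25]: (3.00+2.74)/2 × 0.25 = 0.7175
  Sum = 106.6175 mcg/mL·hr
IV tail: 2.74/0.368 = 7.446; AUC_iv,0→∞ = 106.6175 + 7.446 = 114.0635 mcg/mL·hr
Trapezoidal AUC_0→7.5 (transdermal patch):
  [0→1]: (0.00+13.01)/2 × 1 = 6.505
  [1→1.5]: (13.01+12.11)/2 × 0.5 = 6.28
  [1.5→7.5]: (12.11+1.43)/2 × 6 = 40.62
  Sum = 53.405 mcg/mL·hr
transdermal patch tail: 1.43/0.368 = 3.886; AUC_ev,0→∞ = 53.405 + 3.886 = 57.291 mcg/mL·hr
F = (AUC_ev/D_ev)/(AUC_iv/D_iv) = (57.291/80)/(114.0635/20) = 0.7161375/5.703175 = 0.1256

F = 0.126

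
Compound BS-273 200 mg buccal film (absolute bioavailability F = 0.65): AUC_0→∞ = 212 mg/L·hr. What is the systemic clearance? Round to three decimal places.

CL = 0.613 L/hr

CL = F × Dose / AUC_0→∞
   = 0.65 × 200 / 212 = 0.613208 L/hr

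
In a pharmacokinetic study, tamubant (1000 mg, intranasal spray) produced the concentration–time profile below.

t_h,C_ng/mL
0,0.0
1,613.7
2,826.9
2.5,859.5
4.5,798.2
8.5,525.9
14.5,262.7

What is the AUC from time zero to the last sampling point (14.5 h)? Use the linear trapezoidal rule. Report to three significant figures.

AUC = 8120 ng/mL·h

Trapezoidal AUC_0→14.5:
  [0→1]: (0.0+613.7)/2 × 1 = 306.85
  [1→2]: (613.7+826.9)/2 × 1 = 720.3
  [2→2.5]: (826.9+859.5)/2 × 0.5 = 421.6
  [2.5→4.5]: (859.5+798.2)/2 × 2 = 1657.7
  [4.5→8.5]: (798.2+525.9)/2 × 4 = 2648.2
  [8.5→14.5]: (525.9+262.7)/2 × 6 = 2365.8
  Sum = 8120.45 ng/mL·h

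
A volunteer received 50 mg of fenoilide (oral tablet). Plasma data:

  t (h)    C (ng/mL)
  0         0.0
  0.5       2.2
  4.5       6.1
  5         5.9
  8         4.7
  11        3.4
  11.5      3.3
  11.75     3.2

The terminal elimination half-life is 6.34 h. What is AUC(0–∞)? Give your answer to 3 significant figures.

AUC = 80.0 ng/mL·h

Trapezoidal AUC_0→11.75:
  [0→0.5]: (0.0+2.2)/2 × 0.5 = 0.55
  [0.5→4.5]: (2.2+6.1)/2 × 4 = 16.6
  [4.5→5]: (6.1+5.9)/2 × 0.5 = 3.0
  [5→8]: (5.9+4.7)/2 × 3 = 15.9
  [8→11]: (4.7+3.4)/2 × 3 = 12.15
  [11→11.5]: (3.4+3.3)/2 × 0.5 = 1.675
  [11.5→11.75]: (3.3+3.2)/2 × 0.25 = 0.8125
  Sum = 50.6875 ng/mL·h
k_e = ln2 / t½ = 0.693147 / 6.34 = 0.1093 h^-1
Extrapolated tail: C_last / k_e = 3.2 / 0.1093 = 29.277
AUC_0→∞ = 50.6875 + 29.277 = 79.9645 ng/mL·h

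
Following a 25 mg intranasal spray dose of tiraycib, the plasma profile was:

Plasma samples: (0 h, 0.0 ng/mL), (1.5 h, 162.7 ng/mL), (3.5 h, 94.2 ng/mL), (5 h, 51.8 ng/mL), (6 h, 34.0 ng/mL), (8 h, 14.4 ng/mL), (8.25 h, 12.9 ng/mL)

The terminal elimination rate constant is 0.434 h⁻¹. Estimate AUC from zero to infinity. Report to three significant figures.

Trapezoidal AUC_0→8.25:
  [0→1.5]: (0.0+162.7)/2 × 1.5 = 122.025
  [1.5→3.5]: (162.7+94.2)/2 × 2 = 256.9
  [3.5→5]: (94.2+51.8)/2 × 1.5 = 109.5
  [5→6]: (51.8+34.0)/2 × 1 = 42.9
  [6→8]: (34.0+14.4)/2 × 2 = 48.4
  [8→8.25]: (14.4+12.9)/2 × 0.25 = 3.4125
  Sum = 583.1375 ng/mL·h
Extrapolated tail: C_last / k_e = 12.9 / 0.434 = 29.724
AUC_0→∞ = 583.1375 + 29.724 = 612.8615 ng/mL·h

AUC = 613 ng/mL·h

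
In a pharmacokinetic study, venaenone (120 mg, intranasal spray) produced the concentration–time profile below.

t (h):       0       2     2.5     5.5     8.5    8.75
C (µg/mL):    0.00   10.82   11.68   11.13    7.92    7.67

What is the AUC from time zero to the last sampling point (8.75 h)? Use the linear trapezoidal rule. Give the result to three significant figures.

AUC = 81.2 µg/mL·h

Trapezoidal AUC_0→8.75:
  [0→2]: (0.00+10.82)/2 × 2 = 10.82
  [2→2.5]: (10.82+11.68)/2 × 0.5 = 5.625
  [2.5→5.5]: (11.68+11.13)/2 × 3 = 34.215
  [5.5→8.5]: (11.13+7.92)/2 × 3 = 28.575
  [8.5→8.75]: (7.92+7.67)/2 × 0.25 = 1.94875
  Sum = 81.18375 µg/mL·h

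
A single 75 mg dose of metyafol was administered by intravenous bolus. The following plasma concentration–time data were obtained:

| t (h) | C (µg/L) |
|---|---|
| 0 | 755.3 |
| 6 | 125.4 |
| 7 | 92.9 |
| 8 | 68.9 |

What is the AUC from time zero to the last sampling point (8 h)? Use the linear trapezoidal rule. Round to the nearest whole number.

AUC = 2832 µg/L·h

Trapezoidal AUC_0→8:
  [0→6]: (755.3+125.4)/2 × 6 = 2642.1
  [6→7]: (125.4+92.9)/2 × 1 = 109.15
  [7→8]: (92.9+68.9)/2 × 1 = 80.9
  Sum = 2832.15 µg/L·h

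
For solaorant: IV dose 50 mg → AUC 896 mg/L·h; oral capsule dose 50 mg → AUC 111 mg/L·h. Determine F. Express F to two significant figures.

F = (AUC_ev / D_ev) / (AUC_iv / D_iv)
  = (111/50) / (896/50)
  = 2.22 / 17.92 = 0.1239

F = 0.12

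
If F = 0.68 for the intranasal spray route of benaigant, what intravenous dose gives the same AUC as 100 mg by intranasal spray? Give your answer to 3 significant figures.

D_iv = 68.0 mg

Systemic exposure from an extravascular dose = F × D_ev, so the equivalent IV dose is F × D_ev.
D_iv = F × D_ev = 0.68 × 100 = 68 mg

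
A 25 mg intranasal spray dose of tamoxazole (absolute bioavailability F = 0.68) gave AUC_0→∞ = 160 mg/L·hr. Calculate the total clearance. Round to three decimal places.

CL = F × Dose / AUC_0→∞
   = 0.68 × 25 / 160 = 0.10625 L/hr

CL = 0.106 L/hr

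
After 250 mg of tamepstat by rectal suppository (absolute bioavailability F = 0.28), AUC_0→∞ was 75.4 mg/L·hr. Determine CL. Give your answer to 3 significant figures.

CL = 0.928 L/hr

CL = F × Dose / AUC_0→∞
   = 0.28 × 250 / 75.4 = 0.928382 L/hr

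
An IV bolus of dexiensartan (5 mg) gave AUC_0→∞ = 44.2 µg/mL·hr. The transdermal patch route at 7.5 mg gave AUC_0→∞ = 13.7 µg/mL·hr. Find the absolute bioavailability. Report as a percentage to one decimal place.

F = (AUC_ev / D_ev) / (AUC_iv / D_iv)
  = (13.7/7.5) / (44.2/5)
  = 1.82667 / 8.84 = 0.2066
  = 20.66%

F = 20.7%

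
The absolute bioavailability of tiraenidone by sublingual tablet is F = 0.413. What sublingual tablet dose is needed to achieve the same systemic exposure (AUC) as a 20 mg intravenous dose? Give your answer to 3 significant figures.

D_sublingual = 48.4 mg

For equal systemic exposure: F × D_ev = D_iv
D_ev = D_iv / F = 20 / 0.413 = 48.4262 mg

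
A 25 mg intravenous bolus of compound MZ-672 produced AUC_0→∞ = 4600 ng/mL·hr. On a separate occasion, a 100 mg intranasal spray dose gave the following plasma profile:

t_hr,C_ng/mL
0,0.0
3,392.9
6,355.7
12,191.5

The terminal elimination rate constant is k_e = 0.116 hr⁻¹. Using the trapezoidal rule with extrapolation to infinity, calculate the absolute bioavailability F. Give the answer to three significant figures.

Trapezoidal AUC_0→12 (intranasal spray):
  [0→3]: (0.0+392.9)/2 × 3 = 589.35
  [3→6]: (392.9+355.7)/2 × 3 = 1122.9
  [6→12]: (355.7+191.5)/2 × 6 = 1641.6
  Sum = 3353.85 ng/mL·hr
Tail: C_last/k_e = 191.5/0.116 = 1650.862
AUC_0→∞ (intranasal spray) = 3353.85 + 1650.862 = 5004.712 ng/mL·hr
F = (AUC_ev/D_ev)/(AUC_iv/D_iv) = (5004.712/100)/(4600/25) = 50.04712/184 = 0.2720

F = 0.272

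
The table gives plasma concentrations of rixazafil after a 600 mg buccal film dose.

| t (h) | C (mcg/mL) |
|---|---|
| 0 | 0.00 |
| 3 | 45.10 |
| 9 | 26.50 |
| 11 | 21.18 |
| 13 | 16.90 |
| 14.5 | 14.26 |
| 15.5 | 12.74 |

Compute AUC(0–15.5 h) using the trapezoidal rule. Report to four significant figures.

AUC = 405.1 mcg/mL·h

Trapezoidal AUC_0→15.5:
  [0→3]: (0.00+45.10)/2 × 3 = 67.65
  [3→9]: (45.10+26.50)/2 × 6 = 214.8
  [9→11]: (26.50+21.18)/2 × 2 = 47.68
  [11→13]: (21.18+16.90)/2 × 2 = 38.08
  [13→14.5]: (16.90+14.26)/2 × 1.5 = 23.37
  [14.5→15.5]: (14.26+12.74)/2 × 1 = 13.5
  Sum = 405.08 mcg/mL·h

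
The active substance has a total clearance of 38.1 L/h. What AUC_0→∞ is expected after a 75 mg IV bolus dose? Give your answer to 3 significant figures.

AUC = 1.97 mg/L·h

AUC_0→∞ = Dose_iv / CL
        = 75 / 38.1 = 1.9685 mg/L·h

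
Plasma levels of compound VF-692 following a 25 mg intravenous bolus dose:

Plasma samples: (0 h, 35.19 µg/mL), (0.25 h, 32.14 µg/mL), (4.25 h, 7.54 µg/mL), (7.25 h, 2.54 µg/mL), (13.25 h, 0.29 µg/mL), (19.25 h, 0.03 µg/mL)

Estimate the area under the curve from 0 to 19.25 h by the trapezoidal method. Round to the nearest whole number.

Trapezoidal AUC_0→19.25:
  [0→0.25]: (35.19+32.14)/2 × 0.25 = 8.41625
  [0.25→4.25]: (32.14+7.54)/2 × 4 = 79.36
  [4.25→7.25]: (7.54+2.54)/2 × 3 = 15.12
  [7.25→13.25]: (2.54+0.29)/2 × 6 = 8.49
  [13.25→19.25]: (0.29+0.03)/2 × 6 = 0.96
  Sum = 112.34625 µg/mL·h

AUC = 112 µg/mL·h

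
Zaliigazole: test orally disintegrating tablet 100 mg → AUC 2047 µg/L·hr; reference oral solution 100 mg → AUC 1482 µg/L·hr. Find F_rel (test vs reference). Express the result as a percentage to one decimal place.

F_rel = 138.1%

F_rel = (AUC_test/D_test) / (AUC_ref/D_ref)
      = (2047/100) / (1482/100)
      = 20.47 / 14.82 = 1.3812 = 138.12%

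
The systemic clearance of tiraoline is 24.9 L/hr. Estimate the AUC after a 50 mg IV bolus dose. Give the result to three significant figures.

AUC = 2.01 mg/L·hr

AUC_0→∞ = Dose_iv / CL
        = 50 / 24.9 = 2.00803 mg/L·hr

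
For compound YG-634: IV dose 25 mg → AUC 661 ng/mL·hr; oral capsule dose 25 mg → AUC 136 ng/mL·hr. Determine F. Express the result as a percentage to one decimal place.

F = (AUC_ev / D_ev) / (AUC_iv / D_iv)
  = (136/25) / (661/25)
  = 5.44 / 26.44 = 0.2057
  = 20.57%

F = 20.6%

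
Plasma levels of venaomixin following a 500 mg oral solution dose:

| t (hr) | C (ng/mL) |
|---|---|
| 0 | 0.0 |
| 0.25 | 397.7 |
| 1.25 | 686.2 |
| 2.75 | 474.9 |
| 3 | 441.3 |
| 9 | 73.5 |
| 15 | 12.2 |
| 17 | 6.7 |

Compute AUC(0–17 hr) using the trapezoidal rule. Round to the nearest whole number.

Trapezoidal AUC_0→17:
  [0→0.25]: (0.0+397.7)/2 × 0.25 = 49.7125
  [0.25→1.25]: (397.7+686.2)/2 × 1 = 541.95
  [1.25→2.75]: (686.2+474.9)/2 × 1.5 = 870.825
  [2.75→3]: (474.9+441.3)/2 × 0.25 = 114.525
  [3→9]: (441.3+73.5)/2 × 6 = 1544.4
  [9→15]: (73.5+12.2)/2 × 6 = 257.1
  [15→17]: (12.2+6.7)/2 × 2 = 18.9
  Sum = 3397.4125 ng/mL·hr

AUC = 3397 ng/mL·hr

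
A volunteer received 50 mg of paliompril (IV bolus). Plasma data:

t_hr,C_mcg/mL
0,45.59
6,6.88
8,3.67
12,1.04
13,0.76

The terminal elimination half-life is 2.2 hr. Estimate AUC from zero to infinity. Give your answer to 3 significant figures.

Trapezoidal AUC_0→13:
  [0→6]: (45.59+6.88)/2 × 6 = 157.41
  [6→8]: (6.88+3.67)/2 × 2 = 10.55
  [8→12]: (3.67+1.04)/2 × 4 = 9.42
  [12→13]: (1.04+0.76)/2 × 1 = 0.9
  Sum = 178.28 mcg/mL·hr
k_e = ln2 / t½ = 0.693147 / 2.2 = 0.3151 hr^-1
Extrapolated tail: C_last / k_e = 0.76 / 0.3151 = 2.412
AUC_0→∞ = 178.28 + 2.412 = 180.692 mcg/mL·hr

AUC = 181 mcg/mL·hr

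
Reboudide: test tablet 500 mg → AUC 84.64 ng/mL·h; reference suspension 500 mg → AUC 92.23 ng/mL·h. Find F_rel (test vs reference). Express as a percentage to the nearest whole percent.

F_rel = (AUC_test/D_test) / (AUC_ref/D_ref)
      = (84.64/500) / (92.23/500)
      = 0.16928 / 0.18446 = 0.9177 = 91.77%

F_rel = 92%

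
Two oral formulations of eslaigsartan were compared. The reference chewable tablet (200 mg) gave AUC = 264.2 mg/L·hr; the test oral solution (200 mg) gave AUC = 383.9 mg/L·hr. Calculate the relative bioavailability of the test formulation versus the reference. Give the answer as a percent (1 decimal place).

F_rel = 145.3%

F_rel = (AUC_test/D_test) / (AUC_ref/D_ref)
      = (383.9/200) / (264.2/200)
      = 1.9195 / 1.321 = 1.4531 = 145.31%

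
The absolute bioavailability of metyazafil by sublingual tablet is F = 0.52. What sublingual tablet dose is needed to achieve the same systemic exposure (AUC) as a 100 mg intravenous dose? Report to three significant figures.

For equal systemic exposure: F × D_ev = D_iv
D_ev = D_iv / F = 100 / 0.52 = 192.308 mg

D_sublingual = 192 mg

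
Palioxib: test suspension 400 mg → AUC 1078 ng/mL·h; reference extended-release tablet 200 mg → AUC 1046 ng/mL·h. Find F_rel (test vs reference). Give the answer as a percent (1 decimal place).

F_rel = 51.5%

F_rel = (AUC_test/D_test) / (AUC_ref/D_ref)
      = (1078/400) / (1046/200)
      = 2.695 / 5.23 = 0.5153 = 51.53%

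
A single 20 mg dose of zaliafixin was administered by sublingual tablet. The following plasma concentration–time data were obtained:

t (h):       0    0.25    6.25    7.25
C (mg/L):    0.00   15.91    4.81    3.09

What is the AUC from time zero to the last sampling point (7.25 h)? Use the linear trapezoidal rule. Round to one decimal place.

Trapezoidal AUC_0→7.25:
  [0→0.25]: (0.00+15.91)/2 × 0.25 = 1.98875
  [0.25→6.25]: (15.91+4.81)/2 × 6 = 62.16
  [6.25→7.25]: (4.81+3.09)/2 × 1 = 3.95
  Sum = 68.09875 mg/L·h

AUC = 68.1 mg/L·h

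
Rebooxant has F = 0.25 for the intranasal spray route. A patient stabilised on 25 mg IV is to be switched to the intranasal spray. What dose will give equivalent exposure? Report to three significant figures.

For equal systemic exposure: F × D_ev = D_iv
D_ev = D_iv / F = 25 / 0.25 = 100 mg

D_intranasal = 100 mg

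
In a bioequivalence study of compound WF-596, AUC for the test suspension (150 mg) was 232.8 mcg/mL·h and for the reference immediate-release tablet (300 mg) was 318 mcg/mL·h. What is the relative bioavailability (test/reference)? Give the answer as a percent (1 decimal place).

F_rel = (AUC_test/D_test) / (AUC_ref/D_ref)
      = (232.8/150) / (318/300)
      = 1.552 / 1.06 = 1.4642 = 146.42%

F_rel = 146.4%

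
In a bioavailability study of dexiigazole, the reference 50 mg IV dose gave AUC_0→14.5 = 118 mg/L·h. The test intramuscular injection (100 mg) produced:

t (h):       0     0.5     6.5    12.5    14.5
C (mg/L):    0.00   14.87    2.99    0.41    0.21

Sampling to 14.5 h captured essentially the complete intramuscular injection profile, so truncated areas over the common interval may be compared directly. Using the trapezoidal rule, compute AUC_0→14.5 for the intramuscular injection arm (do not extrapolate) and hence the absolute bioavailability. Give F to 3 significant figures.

Trapezoidal AUC_0→14.5 (intramuscular injection):
  [0→0.5]: (0.00+14.87)/2 × 0.5 = 3.7175
  [0.5→6.5]: (14.87+2.99)/2 × 6 = 53.58
  [6.5→12.5]: (2.99+0.41)/2 × 6 = 10.2
  [12.5→14.5]: (0.41+0.21)/2 × 2 = 0.62
  Sum = 68.1175 mg/L·h
F = (AUC_ev/D_ev)/(AUC_iv/D_iv) = (68.1175/100)/(118/50) = 0.681175/2.36 = 0.2886

F = 0.289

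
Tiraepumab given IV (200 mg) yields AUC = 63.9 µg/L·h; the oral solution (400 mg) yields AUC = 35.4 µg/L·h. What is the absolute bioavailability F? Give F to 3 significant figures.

F = 0.277

F = (AUC_ev / D_ev) / (AUC_iv / D_iv)
  = (35.4/400) / (63.9/200)
  = 0.0885 / 0.3195 = 0.2770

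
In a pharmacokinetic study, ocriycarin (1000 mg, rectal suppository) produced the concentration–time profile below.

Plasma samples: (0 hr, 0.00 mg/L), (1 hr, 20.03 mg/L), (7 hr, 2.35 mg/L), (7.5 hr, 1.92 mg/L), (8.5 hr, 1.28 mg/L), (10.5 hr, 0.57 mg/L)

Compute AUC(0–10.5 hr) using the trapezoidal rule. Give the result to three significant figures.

Trapezoidal AUC_0→10.5:
  [0→1]: (0.00+20.03)/2 × 1 = 10.015
  [1→7]: (20.03+2.35)/2 × 6 = 67.14
  [7→7.5]: (2.35+1.92)/2 × 0.5 = 1.0675
  [7.5→8.5]: (1.92+1.28)/2 × 1 = 1.6
  [8.5→10.5]: (1.28+0.57)/2 × 2 = 1.85
  Sum = 81.6725 mg/L·hr

AUC = 81.7 mg/L·hr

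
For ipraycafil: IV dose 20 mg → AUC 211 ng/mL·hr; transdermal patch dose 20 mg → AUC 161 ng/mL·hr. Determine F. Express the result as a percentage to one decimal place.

F = (AUC_ev / D_ev) / (AUC_iv / D_iv)
  = (161/20) / (211/20)
  = 8.05 / 10.55 = 0.7630
  = 76.30%

F = 76.3%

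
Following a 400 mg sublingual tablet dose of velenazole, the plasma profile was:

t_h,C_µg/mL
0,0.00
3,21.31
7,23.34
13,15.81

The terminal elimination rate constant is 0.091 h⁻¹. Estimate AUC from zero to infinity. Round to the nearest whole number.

Trapezoidal AUC_0→13:
  [0→3]: (0.00+21.31)/2 × 3 = 31.965
  [3→7]: (21.31+23.34)/2 × 4 = 89.3
  [7→13]: (23.34+15.81)/2 × 6 = 117.45
  Sum = 238.715 µg/mL·h
Extrapolated tail: C_last / k_e = 15.81 / 0.091 = 173.736
AUC_0→∞ = 238.715 + 173.736 = 412.451 µg/mL·h

AUC = 412 µg/mL·h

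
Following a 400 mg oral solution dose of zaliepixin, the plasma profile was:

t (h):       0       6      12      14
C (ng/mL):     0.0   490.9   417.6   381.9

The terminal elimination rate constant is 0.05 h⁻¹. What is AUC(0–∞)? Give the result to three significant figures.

Trapezoidal AUC_0→14:
  [0→6]: (0.0+490.9)/2 × 6 = 1472.7
  [6→12]: (490.9+417.6)/2 × 6 = 2725.5
  [12→14]: (417.6+381.9)/2 × 2 = 799.5
  Sum = 4997.7 ng/mL·h
Extrapolated tail: C_last / k_e = 381.9 / 0.05 = 7638.000
AUC_0→∞ = 4997.7 + 7638.000 = 12635.7 ng/mL·h

AUC = 12600 ng/mL·h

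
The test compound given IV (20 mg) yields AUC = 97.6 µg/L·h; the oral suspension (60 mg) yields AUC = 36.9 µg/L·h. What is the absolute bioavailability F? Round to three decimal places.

F = 0.126

F = (AUC_ev / D_ev) / (AUC_iv / D_iv)
  = (36.9/60) / (97.6/20)
  = 0.615 / 4.88 = 0.1260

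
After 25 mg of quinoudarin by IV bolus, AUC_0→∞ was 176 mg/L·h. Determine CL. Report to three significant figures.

CL = 0.142 L/h

CL = Dose_iv / AUC_0→∞
   = 25 / 176 = 0.142045 L/h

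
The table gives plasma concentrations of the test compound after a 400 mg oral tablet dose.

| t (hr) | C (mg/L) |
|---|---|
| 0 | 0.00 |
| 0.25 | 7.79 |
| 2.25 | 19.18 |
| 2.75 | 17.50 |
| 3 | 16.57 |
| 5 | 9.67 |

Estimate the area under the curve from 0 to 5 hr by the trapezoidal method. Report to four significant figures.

Trapezoidal AUC_0→5:
  [0→0.25]: (0.00+7.79)/2 × 0.25 = 0.97375
  [0.25→2.25]: (7.79+19.18)/2 × 2 = 26.97
  [2.25→2.75]: (19.18+17.50)/2 × 0.5 = 9.17
  [2.75→3]: (17.50+16.57)/2 × 0.25 = 4.25875
  [3→5]: (16.57+9.67)/2 × 2 = 26.24
  Sum = 67.6125 mg/L·hr

AUC = 67.61 mg/L·hr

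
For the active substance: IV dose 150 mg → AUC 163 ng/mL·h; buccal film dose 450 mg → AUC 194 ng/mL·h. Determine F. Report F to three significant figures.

F = (AUC_ev / D_ev) / (AUC_iv / D_iv)
  = (194/450) / (163/150)
  = 0.431111 / 1.08667 = 0.3967

F = 0.397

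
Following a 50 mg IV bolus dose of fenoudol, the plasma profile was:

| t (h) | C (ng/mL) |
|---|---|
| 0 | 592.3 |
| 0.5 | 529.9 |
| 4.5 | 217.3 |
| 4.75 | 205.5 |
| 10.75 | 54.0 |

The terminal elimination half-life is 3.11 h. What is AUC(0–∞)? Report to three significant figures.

AUC = 2850 ng/mL·h

Trapezoidal AUC_0→10.75:
  [0→0.5]: (592.3+529.9)/2 × 0.5 = 280.55
  [0.5→4.5]: (529.9+217.3)/2 × 4 = 1494.4
  [4.5→4.75]: (217.3+205.5)/2 × 0.25 = 52.85
  [4.75→10.75]: (205.5+54.0)/2 × 6 = 778.5
  Sum = 2606.3 ng/mL·h
k_e = ln2 / t½ = 0.693147 / 3.11 = 0.2229 h^-1
Extrapolated tail: C_last / k_e = 54.0 / 0.2229 = 242.261
AUC_0→∞ = 2606.3 + 242.261 = 2848.561 ng/mL·h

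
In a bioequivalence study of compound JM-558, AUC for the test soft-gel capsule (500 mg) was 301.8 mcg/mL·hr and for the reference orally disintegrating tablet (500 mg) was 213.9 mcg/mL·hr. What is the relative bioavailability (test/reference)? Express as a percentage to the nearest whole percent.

F_rel = 141%

F_rel = (AUC_test/D_test) / (AUC_ref/D_ref)
      = (301.8/500) / (213.9/500)
      = 0.6036 / 0.4278 = 1.4109 = 141.09%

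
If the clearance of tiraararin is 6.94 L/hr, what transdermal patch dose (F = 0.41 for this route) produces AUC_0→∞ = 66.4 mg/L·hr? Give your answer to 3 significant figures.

Dose = CL × AUC_0→∞ / F
     = 6.94 × 66.4 / 0.41 = 1123.94 mg

Dose = 1120 mg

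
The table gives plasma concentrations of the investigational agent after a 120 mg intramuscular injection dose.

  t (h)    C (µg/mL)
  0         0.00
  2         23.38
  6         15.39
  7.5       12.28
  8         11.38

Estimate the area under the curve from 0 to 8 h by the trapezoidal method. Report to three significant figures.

Trapezoidal AUC_0→8:
  [0→2]: (0.00+23.38)/2 × 2 = 23.38
  [2→6]: (23.38+15.39)/2 × 4 = 77.54
  [6→7.5]: (15.39+12.28)/2 × 1.5 = 20.7525
  [7.5→8]: (12.28+11.38)/2 × 0.5 = 5.915
  Sum = 127.5875 µg/mL·h

AUC = 128 µg/mL·h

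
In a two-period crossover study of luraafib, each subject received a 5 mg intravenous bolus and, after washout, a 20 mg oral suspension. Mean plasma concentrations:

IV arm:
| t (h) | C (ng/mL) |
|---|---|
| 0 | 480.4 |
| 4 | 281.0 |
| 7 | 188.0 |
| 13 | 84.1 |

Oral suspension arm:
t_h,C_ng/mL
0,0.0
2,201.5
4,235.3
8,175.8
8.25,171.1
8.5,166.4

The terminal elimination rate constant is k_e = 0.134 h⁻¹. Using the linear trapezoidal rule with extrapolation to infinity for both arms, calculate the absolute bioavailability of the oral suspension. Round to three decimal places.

Trapezoidal AUC_0→13 (IV):
  [0→4]: (480.4+281.0)/2 × 4 = 1522.8
  [4→7]: (281.0+188.0)/2 × 3 = 703.5
  [7→13]: (188.0+84.1)/2 × 6 = 816.3
  Sum = 3042.6 ng/mL·h
IV tail: 84.1/0.134 = 627.612; AUC_iv,0→∞ = 3042.6 + 627.612 = 3670.212 ng/mL·h
Trapezoidal AUC_0→8.5 (oral suspension):
  [0→2]: (0.0+201.5)/2 × 2 = 201.5
  [2→4]: (201.5+235.3)/2 × 2 = 436.8
  [4→8]: (235.3+175.8)/2 × 4 = 822.2
  [8→8.25]: (175.8+171.1)/2 × 0.25 = 43.3625
  [8.25→8.5]: (171.1+166.4)/2 × 0.25 = 42.1875
  Sum = 1546.05 ng/mL·h
oral suspension tail: 166.4/0.134 = 1241.791; AUC_ev,0→∞ = 1546.05 + 1241.791 = 2787.841 ng/mL·h
F = (AUC_ev/D_ev)/(AUC_iv/D_iv) = (2787.841/20)/(3670.212/5) = 139.39205/734.0424 = 0.1899

F = 0.190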